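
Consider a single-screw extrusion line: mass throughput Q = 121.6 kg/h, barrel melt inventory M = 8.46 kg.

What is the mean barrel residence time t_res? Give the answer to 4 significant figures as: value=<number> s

value=250.5 s

Convert throughput: Q = 121.6 kg/h = 121.6/3600 = 0.0337778 kg/s
t_res = M / Q_s = 8.46 / 0.0337778 = 250.461 s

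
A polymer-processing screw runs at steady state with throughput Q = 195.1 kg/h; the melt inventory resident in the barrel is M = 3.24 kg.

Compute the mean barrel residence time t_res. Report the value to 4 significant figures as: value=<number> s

value=59.78 s

Throughput in SI: Q_s = 195.1 kg/h ÷ 3600 s/h = 0.0541944 kg/s
t_res = M / Q_s = 3.24 / 0.0541944 = 59.7847 s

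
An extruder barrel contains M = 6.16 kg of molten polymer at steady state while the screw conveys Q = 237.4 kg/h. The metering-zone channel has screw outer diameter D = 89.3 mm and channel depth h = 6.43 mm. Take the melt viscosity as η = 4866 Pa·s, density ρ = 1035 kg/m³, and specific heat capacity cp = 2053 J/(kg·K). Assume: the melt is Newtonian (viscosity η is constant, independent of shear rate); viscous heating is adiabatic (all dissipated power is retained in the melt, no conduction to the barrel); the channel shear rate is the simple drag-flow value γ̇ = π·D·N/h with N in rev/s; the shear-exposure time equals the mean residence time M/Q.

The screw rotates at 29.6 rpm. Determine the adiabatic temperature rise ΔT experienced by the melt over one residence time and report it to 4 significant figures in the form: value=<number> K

value=99.11 K

Throughput in SI: Q_s = 237.4 kg/h ÷ 3600 s/h = 0.0659444 kg/s
t_res = M / Q_s = 6.16 / 0.0659444 = 93.412 s
D = 89.3 mm = 0.0893 m;  h = 6.43 mm = 0.00643 m;  N = 29.6 rpm / 60 = 0.493333 rev/s
γ̇ = π·D·N / h = π · 0.0893 · 0.493333 / 0.00643 = 21.5244 s⁻¹
ΔT = η·γ̇²·t_res / (ρ·cp) = 4866 · (21.5244)² · 93.412 / (1035 · 2053) = 99.1076 K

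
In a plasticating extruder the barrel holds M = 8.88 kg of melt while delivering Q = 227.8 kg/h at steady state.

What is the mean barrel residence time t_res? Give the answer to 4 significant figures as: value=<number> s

Convert throughput: Q = 227.8 kg/h = 227.8/3600 = 0.0632778 kg/s
t_res = M / Q_s = 8.88 / 0.0632778 = 140.334 s

value=140.3 s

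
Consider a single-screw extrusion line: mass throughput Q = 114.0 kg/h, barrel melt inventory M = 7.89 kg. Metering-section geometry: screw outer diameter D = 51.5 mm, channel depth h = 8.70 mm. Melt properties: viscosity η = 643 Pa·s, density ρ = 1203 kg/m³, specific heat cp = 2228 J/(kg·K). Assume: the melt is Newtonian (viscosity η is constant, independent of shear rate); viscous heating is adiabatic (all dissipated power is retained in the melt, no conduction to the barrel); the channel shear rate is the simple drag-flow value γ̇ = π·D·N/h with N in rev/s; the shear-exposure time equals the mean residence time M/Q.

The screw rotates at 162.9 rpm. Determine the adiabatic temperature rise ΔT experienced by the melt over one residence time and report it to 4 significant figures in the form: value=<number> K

Throughput in SI: Q_s = 114.0 kg/h ÷ 3600 s/h = 0.0316667 kg/s
t_res = M / Q_s = 7.89 ÷ 0.0316667 = 249.158 s
Geometry in metres: D = 51.5 mm → 0.0515 m, h = 8.70 mm → 0.0087 m; screw speed N = 162.9 rpm = 2.715 rev/s
Shear rate: γ̇ = πDN/h = π·0.0515·2.715/0.0087 = 50.4903 s⁻¹
ΔT = η·γ̇²·t_res/(ρ·cp) = [643 × 50.4903² × 249.158] / [1203 × 2228] = 152.377 K

value=152.4 K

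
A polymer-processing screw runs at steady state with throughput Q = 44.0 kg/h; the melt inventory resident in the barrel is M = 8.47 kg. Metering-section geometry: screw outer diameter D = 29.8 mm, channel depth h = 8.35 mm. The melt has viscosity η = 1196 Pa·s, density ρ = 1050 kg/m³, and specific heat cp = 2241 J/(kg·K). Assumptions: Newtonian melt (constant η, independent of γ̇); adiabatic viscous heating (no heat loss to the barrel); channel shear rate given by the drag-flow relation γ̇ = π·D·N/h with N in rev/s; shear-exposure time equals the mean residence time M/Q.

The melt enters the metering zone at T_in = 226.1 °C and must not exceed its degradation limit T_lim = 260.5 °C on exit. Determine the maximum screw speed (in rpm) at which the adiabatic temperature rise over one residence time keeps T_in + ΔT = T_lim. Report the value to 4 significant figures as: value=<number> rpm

value=52.89 rpm

Convert throughput: Q = 44.0 kg/h = 44.0/3600 = 0.0122222 kg/s
t_res = M / Q_s = 8.47 ÷ 0.0122222 = 693 s
Geometry in SI: D = 29.8 mm → 0.0298 m, h = 8.35 mm → 0.00835 m
Allowable rise: ΔT_a = T_lim − T_in = 260.5 − 226.1 = 34.4 K
γ̇_max² = ΔT_a·ρ·cp/(η·t_res) = 34.4·1050·2241/(1196·693) = 97.6619 s⁻²
γ̇_max = sqrt(97.6619) = 9.8824 s⁻¹
Solve γ̇ = πDN/h for N: N_max = γ̇_max·h/(π·D) = 9.8824 × 0.00835 / (π × 0.0298) = 0.88142 rev/s = 52.8852 rpm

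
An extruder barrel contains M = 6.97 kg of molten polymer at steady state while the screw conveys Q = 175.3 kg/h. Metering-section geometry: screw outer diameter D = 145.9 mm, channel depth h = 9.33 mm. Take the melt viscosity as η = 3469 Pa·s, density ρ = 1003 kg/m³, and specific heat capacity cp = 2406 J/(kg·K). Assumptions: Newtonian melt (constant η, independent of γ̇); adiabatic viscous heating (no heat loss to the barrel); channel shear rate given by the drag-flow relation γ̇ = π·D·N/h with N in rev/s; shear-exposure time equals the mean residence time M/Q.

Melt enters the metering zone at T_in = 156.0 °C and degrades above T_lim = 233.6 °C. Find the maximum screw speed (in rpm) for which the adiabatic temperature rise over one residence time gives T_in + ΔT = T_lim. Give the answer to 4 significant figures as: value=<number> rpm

Q_s = Q / 3600 = 175.3 / 3600 = 0.0486944 kg/s
Mean residence time: t_res = M/Q_s = 6.97 kg / 0.0486944 kg/s = 143.137 s
Geometry in SI: D = 145.9 mm → 0.1459 m, h = 9.33 mm → 0.00933 m
ΔT_a = T_lim − T_in = 233.6 °C − 156.0 °C = 77.6 K
γ̇_max² = ΔT_a·ρ·cp / (η·t_res) = [77.6 × 1003 × 2406] / [3469 × 143.137] = 377.138 s⁻²
Take the square root: γ̇_max = √(377.138) = 19.42 s⁻¹
N_max = γ̇_max h / (πD) = 19.42·0.00933/(π·0.1459) = 0.3953 rev/s → ×60 = 23.718 rpm

value=23.72 rpm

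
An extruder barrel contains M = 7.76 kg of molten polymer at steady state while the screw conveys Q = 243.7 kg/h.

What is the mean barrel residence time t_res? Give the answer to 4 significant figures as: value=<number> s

Throughput in SI: Q_s = 243.7 kg/h ÷ 3600 s/h = 0.0676944 kg/s
t_res = M / Q_s = 7.76 ÷ 0.0676944 = 114.633 s

value=114.6 s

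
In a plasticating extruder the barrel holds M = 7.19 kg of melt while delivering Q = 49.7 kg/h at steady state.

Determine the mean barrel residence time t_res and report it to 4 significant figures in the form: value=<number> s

value=520.8 s

Q_s = Q / 3600 = 49.7 / 3600 = 0.0138056 kg/s
t_res = M / Q_s = 7.19 ÷ 0.0138056 = 520.805 s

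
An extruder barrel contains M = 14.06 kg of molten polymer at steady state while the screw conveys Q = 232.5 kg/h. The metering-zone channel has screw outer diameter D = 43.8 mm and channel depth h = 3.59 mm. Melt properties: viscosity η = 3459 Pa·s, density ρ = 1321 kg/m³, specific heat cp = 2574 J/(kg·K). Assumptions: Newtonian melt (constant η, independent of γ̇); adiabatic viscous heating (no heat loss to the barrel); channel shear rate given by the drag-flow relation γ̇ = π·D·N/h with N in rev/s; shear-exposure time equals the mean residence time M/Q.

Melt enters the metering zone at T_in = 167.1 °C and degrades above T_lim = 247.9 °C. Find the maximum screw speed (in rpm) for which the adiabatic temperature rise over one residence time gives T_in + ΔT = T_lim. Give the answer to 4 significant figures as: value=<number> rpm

Q_s = Q / 3600 = 232.5 / 3600 = 0.0645833 kg/s
Mean residence time: t_res = M/Q_s = 14.06 kg / 0.0645833 kg/s = 217.703 s
Geometry in SI: D = 43.8 mm → 0.0438 m, h = 3.59 mm → 0.00359 m
ΔT_a = T_lim − T_in = 247.9 − 167.1 = 80.8 K
γ̇_max² = ΔT_a·ρ·cp/(η·t_res) = 80.8·1321·2574/(3459·217.703) = 364.844 s⁻²
γ̇_max = sqrt(364.844) = 19.1009 s⁻¹
N_max = γ̇_max h / (πD) = 19.1009·0.00359/(π·0.0438) = 0.498338 rev/s → ×60 = 29.9003 rpm

value=29.90 rpm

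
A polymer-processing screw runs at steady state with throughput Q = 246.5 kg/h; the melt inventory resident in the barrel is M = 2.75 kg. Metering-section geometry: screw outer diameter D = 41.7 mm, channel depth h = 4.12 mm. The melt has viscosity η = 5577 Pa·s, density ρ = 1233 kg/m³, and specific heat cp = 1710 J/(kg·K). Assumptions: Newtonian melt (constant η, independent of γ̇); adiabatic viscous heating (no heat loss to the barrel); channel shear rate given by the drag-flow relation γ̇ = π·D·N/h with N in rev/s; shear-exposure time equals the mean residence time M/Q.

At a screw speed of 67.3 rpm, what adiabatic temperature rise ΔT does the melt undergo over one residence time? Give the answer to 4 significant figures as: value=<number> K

Q_s = Q / 3600 = 246.5 / 3600 = 0.0684722 kg/s
t_res = M / Q_s = 2.75 ÷ 0.0684722 = 40.1623 s
Convert to SI: D = 0.0417 m, h = 0.00412 m, N = 67.3/60 = 1.12167 rev/s
γ̇ = π·D·N / h = π · 0.0417 · 1.12167 / 0.00412 = 35.6658 s⁻¹
ΔT = η·γ̇²·t_res/(ρ·cp) = [5577 × 35.6658² × 40.1623] / [1233 × 1710] = 135.134 K

value=135.1 K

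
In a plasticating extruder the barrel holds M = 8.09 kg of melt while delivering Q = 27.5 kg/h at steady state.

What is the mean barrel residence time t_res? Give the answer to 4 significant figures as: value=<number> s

value=1059. s

Q_s = Q / 3600 = 27.5 / 3600 = 0.00763889 kg/s
Mean residence time: t_res = M/Q_s = 8.09 kg / 0.00763889 kg/s = 1059.05 s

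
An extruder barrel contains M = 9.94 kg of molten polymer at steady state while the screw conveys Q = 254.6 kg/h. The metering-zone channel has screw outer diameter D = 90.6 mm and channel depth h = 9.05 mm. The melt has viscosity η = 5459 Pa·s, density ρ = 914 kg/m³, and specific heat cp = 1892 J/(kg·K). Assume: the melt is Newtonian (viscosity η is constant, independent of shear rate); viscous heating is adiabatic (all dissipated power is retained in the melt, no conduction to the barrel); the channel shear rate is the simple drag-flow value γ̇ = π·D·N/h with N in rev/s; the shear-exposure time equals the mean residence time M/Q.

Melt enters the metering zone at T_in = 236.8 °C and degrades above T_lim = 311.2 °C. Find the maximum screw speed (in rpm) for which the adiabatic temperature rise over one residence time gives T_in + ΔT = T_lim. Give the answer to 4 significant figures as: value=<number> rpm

value=24.70 rpm

Q_s = Q / 3600 = 254.6 / 3600 = 0.0707222 kg/s
Mean residence time: t_res = M/Q_s = 9.94 kg / 0.0707222 kg/s = 140.55 s
Convert to metres: D = 0.0906 m, h = 0.00905 m
Allowable rise: ΔT_a = T_lim − T_in = 311.2 − 236.8 = 74.4 K
Invert ΔT = ηγ̇²t_res/(ρcp) for γ̇: γ̇_max² = ΔT_a ρ cp / (η t_res) = 74.4·914·1892 / (5459·140.55) = 167.686 s⁻²
γ̇_max = √167.686 = 12.9494 s⁻¹
N_max = γ̇_max·h / (π·D) = 12.9494 · 0.00905 / (π · 0.0906) = 0.411736 rev/s = 24.7042 rpm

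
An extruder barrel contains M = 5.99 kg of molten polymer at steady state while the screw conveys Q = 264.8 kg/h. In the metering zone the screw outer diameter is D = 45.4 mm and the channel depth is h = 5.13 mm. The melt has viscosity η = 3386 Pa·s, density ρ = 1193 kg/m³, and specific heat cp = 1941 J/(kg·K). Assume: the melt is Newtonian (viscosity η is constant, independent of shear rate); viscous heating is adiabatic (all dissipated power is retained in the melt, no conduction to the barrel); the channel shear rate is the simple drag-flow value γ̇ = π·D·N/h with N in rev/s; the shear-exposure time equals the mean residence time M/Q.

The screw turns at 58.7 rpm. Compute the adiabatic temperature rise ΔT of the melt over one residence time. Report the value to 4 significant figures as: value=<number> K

Q_s = Q / 3600 = 264.8 / 3600 = 0.0735556 kg/s
Mean residence time: t_res = M/Q_s = 5.99 kg / 0.0735556 kg/s = 81.435 s
Convert to SI: D = 0.0454 m, h = 0.00513 m, N = 58.7/60 = 0.978333 rev/s
γ̇ = π D N / h = (π)(0.0454)(0.978333) / 0.00513 = 27.2004 s⁻¹
ΔT = η·γ̇²·t_res / (ρ·cp) = 3386 · (27.2004)² · 81.435 / (1193 · 1941) = 88.1014 K

value=88.10 K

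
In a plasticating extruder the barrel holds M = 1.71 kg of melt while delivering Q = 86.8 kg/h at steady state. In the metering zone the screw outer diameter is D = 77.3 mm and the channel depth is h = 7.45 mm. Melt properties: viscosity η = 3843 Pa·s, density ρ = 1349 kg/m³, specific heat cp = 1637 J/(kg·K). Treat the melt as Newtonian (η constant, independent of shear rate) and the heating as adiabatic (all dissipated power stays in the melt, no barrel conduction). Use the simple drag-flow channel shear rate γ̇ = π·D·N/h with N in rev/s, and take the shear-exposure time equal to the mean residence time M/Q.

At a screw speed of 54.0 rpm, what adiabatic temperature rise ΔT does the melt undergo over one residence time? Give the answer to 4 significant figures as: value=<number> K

value=106.2 K

Throughput in SI: Q_s = 86.8 kg/h ÷ 3600 s/h = 0.0241111 kg/s
Mean residence time: t_res = M/Q_s = 1.71 kg / 0.0241111 kg/s = 70.9217 s
Geometry in metres: D = 77.3 mm → 0.0773 m, h = 7.45 mm → 0.00745 m; screw speed N = 54.0 rpm = 0.9 rev/s
Shear rate: γ̇ = πDN/h = π·0.0773·0.9/0.00745 = 29.337 s⁻¹
Adiabatic rise: ΔT = η γ̇² t_res / (ρ cp) = 3843·(29.337)²·70.9217 / (1349·1637) = 106.223 K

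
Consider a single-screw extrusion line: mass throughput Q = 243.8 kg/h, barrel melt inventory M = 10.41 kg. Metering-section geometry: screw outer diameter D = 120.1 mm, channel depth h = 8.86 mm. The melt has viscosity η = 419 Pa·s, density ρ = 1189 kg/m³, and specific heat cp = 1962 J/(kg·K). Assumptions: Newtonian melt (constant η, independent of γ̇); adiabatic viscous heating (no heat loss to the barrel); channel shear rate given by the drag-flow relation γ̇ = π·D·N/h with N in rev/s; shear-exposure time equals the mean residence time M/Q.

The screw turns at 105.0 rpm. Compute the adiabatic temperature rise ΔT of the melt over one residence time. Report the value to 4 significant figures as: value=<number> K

value=153.3 K

Throughput in SI: Q_s = 243.8 kg/h ÷ 3600 s/h = 0.0677222 kg/s
t_res = M / Q_s = 10.41 ÷ 0.0677222 = 153.716 s
Geometry in metres: D = 120.1 mm → 0.1201 m, h = 8.86 mm → 0.00886 m; screw speed N = 105.0 rpm = 1.75 rev/s
Shear rate: γ̇ = πDN/h = π·0.1201·1.75/0.00886 = 74.5242 s⁻¹
ΔT = η·γ̇²·t_res / (ρ·cp) = 419 · (74.5242)² · 153.716 / (1189 · 1962) = 153.337 K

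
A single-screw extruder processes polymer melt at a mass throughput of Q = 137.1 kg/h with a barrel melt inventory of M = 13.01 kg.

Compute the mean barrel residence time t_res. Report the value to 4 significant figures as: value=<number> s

value=341.6 s

Q_s = Q / 3600 = 137.1 / 3600 = 0.0380833 kg/s
Mean residence time: t_res = M/Q_s = 13.01 kg / 0.0380833 kg/s = 341.619 s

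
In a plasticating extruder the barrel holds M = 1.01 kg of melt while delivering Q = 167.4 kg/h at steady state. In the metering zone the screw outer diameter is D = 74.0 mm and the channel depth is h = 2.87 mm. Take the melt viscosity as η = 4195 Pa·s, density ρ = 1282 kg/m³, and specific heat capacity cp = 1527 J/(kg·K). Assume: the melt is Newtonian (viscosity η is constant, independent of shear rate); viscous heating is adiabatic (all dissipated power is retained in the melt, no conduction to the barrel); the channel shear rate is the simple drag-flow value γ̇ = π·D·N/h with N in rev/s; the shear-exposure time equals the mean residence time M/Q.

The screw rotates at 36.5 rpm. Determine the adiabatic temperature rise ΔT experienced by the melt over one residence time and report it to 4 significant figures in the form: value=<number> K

value=113.0 K

Convert throughput: Q = 167.4 kg/h = 167.4/3600 = 0.0465 kg/s
Mean residence time: t_res = M/Q_s = 1.01 kg / 0.0465 kg/s = 21.7204 s
Convert to SI: D = 0.074 m, h = 0.00287 m, N = 36.5/60 = 0.608333 rev/s
γ̇ = π D N / h = (π)(0.074)(0.608333) / 0.00287 = 49.2767 s⁻¹
ΔT = η·γ̇²·t_res / (ρ·cp) = 4195 · (49.2767)² · 21.7204 / (1282 · 1527) = 113.02 K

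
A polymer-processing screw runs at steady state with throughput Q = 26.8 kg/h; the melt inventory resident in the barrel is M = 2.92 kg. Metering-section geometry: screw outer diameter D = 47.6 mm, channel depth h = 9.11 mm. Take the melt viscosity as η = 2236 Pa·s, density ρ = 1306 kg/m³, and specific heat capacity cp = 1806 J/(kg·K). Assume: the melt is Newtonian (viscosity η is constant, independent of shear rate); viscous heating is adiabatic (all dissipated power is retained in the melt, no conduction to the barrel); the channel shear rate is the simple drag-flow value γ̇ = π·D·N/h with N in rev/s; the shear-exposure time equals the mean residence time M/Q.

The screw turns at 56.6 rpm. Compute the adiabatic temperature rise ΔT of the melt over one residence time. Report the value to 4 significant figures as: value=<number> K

value=89.16 K

Throughput in SI: Q_s = 26.8 kg/h ÷ 3600 s/h = 0.00744444 kg/s
Mean residence time: t_res = M/Q_s = 2.92 kg / 0.00744444 kg/s = 392.239 s
D = 47.6 mm = 0.0476 m;  h = 9.11 mm = 0.00911 m;  N = 56.6 rpm / 60 = 0.943333 rev/s
γ̇ = π D N / h = (π)(0.0476)(0.943333) / 0.00911 = 15.4847 s⁻¹
Adiabatic rise: ΔT = η γ̇² t_res / (ρ cp) = 2236·(15.4847)²·392.239 / (1306·1806) = 89.1597 K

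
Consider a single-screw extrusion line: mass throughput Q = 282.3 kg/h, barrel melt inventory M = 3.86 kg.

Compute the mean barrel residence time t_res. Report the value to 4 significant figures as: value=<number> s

value=49.22 s

Q_s = Q / 3600 = 282.3 / 3600 = 0.0784167 kg/s
t_res = M / Q_s = 3.86 / 0.0784167 = 49.2242 s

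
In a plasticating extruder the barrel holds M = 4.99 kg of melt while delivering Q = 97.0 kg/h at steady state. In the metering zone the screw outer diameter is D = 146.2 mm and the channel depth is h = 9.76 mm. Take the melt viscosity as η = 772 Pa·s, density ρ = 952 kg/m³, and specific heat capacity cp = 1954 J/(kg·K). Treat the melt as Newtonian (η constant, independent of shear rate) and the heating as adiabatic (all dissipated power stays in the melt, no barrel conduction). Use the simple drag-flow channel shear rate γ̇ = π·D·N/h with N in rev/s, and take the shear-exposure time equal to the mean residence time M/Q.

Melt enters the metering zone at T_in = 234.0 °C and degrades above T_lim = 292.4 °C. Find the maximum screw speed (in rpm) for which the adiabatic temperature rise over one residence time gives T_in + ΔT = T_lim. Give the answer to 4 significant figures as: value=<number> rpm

Throughput in SI: Q_s = 97.0 kg/h ÷ 3600 s/h = 0.0269444 kg/s
t_res = M / Q_s = 4.99 ÷ 0.0269444 = 185.196 s
Geometry in SI: D = 146.2 mm → 0.1462 m, h = 9.76 mm → 0.00976 m
Allowable rise: ΔT_a = T_lim − T_in = 292.4 − 234.0 = 58.4 K
Invert ΔT = ηγ̇²t_res/(ρcp) for γ̇: γ̇_max² = ΔT_a ρ cp / (η t_res) = 58.4·952·1954 / (772·185.196) = 759.846 s⁻²
γ̇_max = sqrt(759.846) = 27.5653 s⁻¹
Solve γ̇ = πDN/h for N: N_max = γ̇_max·h/(π·D) = 27.5653 × 0.00976 / (π × 0.1462) = 0.585754 rev/s = 35.1453 rpm

value=35.15 rpm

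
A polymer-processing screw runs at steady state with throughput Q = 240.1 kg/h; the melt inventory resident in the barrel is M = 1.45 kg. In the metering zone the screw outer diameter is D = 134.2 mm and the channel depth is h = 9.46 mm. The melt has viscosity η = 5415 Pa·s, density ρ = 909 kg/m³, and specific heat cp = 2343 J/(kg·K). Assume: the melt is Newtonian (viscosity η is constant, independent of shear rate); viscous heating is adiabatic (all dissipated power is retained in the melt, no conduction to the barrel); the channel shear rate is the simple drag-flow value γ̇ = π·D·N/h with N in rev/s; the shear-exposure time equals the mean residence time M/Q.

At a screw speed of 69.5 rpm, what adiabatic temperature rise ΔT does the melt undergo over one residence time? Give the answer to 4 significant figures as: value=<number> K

value=147.3 K

Convert throughput: Q = 240.1 kg/h = 240.1/3600 = 0.0666944 kg/s
t_res = M / Q_s = 1.45 / 0.0666944 = 21.7409 s
Geometry in metres: D = 134.2 mm → 0.1342 m, h = 9.46 mm → 0.00946 m; screw speed N = 69.5 rpm = 1.15833 rev/s
γ̇ = π·D·N / h = π · 0.1342 · 1.15833 / 0.00946 = 51.6232 s⁻¹
Adiabatic rise: ΔT = η γ̇² t_res / (ρ cp) = 5415·(51.6232)²·21.7409 / (909·2343) = 147.309 K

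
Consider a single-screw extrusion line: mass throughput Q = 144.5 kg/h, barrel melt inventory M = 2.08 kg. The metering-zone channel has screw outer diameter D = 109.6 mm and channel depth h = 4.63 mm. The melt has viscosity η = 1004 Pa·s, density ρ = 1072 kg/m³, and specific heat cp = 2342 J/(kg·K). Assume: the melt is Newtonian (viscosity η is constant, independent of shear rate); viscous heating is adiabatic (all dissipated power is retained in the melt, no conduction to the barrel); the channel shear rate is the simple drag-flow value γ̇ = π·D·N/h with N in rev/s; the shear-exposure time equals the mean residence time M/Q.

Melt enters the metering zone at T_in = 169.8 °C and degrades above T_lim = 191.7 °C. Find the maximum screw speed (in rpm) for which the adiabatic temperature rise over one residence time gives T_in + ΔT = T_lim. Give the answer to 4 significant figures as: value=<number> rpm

value=26.23 rpm

Throughput in SI: Q_s = 144.5 kg/h ÷ 3600 s/h = 0.0401389 kg/s
t_res = M / Q_s = 2.08 / 0.0401389 = 51.8201 s
D = 109.6 mm = 0.1096 m;  h = 4.63 mm = 0.00463 m
Allowable rise: ΔT_a = T_lim − T_in = 191.7 − 169.8 = 21.9 K
γ̇_max² = ΔT_a·ρ·cp/(η·t_res) = 21.9·1072·2342/(1004·51.8201) = 1056.8 s⁻²
γ̇_max = sqrt(1056.8) = 32.5085 s⁻¹
N_max = γ̇_max·h / (π·D) = 32.5085 · 0.00463 / (π · 0.1096) = 0.437137 rev/s = 26.2282 rpm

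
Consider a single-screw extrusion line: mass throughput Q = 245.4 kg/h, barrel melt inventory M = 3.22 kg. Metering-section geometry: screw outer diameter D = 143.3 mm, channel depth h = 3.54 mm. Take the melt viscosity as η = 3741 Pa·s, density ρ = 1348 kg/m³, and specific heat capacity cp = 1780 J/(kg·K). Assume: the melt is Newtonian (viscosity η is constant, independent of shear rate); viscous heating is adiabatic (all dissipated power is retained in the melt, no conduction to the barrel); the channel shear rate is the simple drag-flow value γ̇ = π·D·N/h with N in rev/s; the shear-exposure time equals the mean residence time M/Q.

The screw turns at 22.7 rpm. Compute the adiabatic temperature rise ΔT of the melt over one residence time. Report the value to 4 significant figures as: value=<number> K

Q_s = Q / 3600 = 245.4 / 3600 = 0.0681667 kg/s
Mean residence time: t_res = M/Q_s = 3.22 kg / 0.0681667 kg/s = 47.2372 s
D = 143.3 mm = 0.1433 m;  h = 3.54 mm = 0.00354 m;  N = 22.7 rpm / 60 = 0.378333 rev/s
γ̇ = π·D·N / h = π · 0.1433 · 0.378333 / 0.00354 = 48.1136 s⁻¹
ΔT = η·γ̇²·t_res / (ρ·cp) = 3741 · (48.1136)² · 47.2372 / (1348 · 1780) = 170.489 K

value=170.5 K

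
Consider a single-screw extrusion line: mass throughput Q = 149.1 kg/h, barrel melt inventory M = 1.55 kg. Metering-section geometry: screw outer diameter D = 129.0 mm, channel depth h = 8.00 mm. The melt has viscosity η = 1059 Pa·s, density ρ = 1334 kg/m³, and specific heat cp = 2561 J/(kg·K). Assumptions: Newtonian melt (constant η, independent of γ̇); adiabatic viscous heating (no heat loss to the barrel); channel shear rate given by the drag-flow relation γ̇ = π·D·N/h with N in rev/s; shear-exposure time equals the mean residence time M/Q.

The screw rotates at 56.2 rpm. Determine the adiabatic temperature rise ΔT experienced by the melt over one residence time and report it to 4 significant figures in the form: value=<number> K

value=26.12 K

Convert throughput: Q = 149.1 kg/h = 149.1/3600 = 0.0414167 kg/s
t_res = M / Q_s = 1.55 ÷ 0.0414167 = 37.4245 s
D = 129.0 mm = 0.129 m;  h = 8.00 mm = 0.008 m;  N = 56.2 rpm / 60 = 0.936667 rev/s
γ̇ = π D N / h = (π)(0.129)(0.936667) / 0.008 = 47.4498 s⁻¹
ΔT = η·γ̇²·t_res/(ρ·cp) = [1059 × 47.4498² × 37.4245] / [1334 × 2561] = 26.119 K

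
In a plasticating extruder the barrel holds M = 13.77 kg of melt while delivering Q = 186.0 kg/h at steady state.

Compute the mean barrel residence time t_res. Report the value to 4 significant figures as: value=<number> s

value=266.5 s

Throughput in SI: Q_s = 186.0 kg/h ÷ 3600 s/h = 0.0516667 kg/s
t_res = M / Q_s = 13.77 / 0.0516667 = 266.516 s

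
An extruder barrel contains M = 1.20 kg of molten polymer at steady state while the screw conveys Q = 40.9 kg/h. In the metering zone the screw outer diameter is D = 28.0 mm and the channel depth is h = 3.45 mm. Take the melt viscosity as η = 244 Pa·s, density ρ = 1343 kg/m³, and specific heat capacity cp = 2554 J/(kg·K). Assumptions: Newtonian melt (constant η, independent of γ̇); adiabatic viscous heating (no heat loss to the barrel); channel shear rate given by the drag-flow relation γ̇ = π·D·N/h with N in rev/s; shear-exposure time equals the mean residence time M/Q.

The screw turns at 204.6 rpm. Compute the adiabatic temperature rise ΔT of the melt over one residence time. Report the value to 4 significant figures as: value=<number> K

Convert throughput: Q = 40.9 kg/h = 40.9/3600 = 0.0113611 kg/s
t_res = M / Q_s = 1.20 / 0.0113611 = 105.623 s
D = 28.0 mm = 0.028 m;  h = 3.45 mm = 0.00345 m;  N = 204.6 rpm / 60 = 3.41 rev/s
Shear rate: γ̇ = πDN/h = π·0.028·3.41/0.00345 = 86.9447 s⁻¹
ΔT = η·γ̇²·t_res/(ρ·cp) = [244 × 86.9447² × 105.623] / [1343 × 2554] = 56.7989 K

value=56.80 K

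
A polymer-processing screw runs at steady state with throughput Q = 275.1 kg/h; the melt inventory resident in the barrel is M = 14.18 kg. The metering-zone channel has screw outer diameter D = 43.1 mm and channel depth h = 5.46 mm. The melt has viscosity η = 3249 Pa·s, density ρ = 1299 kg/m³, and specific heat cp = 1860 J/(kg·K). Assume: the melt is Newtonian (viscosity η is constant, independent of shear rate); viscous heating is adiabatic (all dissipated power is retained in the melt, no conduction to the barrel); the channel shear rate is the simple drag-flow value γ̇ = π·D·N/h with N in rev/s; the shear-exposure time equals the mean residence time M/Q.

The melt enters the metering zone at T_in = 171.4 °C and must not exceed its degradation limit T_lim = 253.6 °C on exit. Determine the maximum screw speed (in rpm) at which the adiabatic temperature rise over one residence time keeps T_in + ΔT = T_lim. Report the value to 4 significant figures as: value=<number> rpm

value=43.91 rpm

Convert throughput: Q = 275.1 kg/h = 275.1/3600 = 0.0764167 kg/s
Mean residence time: t_res = M/Q_s = 14.18 kg / 0.0764167 kg/s = 185.562 s
Convert to metres: D = 0.0431 m, h = 0.00546 m
ΔT_a = T_lim − T_in = 253.6 °C − 171.4 °C = 82.2 K
γ̇_max² = ΔT_a·ρ·cp/(η·t_res) = 82.2·1299·1860/(3249·185.562) = 329.425 s⁻²
γ̇_max = sqrt(329.425) = 18.1501 s⁻¹
N_max = γ̇_max·h / (π·D) = 18.1501 · 0.00546 / (π · 0.0431) = 0.731886 rev/s = 43.9132 rpm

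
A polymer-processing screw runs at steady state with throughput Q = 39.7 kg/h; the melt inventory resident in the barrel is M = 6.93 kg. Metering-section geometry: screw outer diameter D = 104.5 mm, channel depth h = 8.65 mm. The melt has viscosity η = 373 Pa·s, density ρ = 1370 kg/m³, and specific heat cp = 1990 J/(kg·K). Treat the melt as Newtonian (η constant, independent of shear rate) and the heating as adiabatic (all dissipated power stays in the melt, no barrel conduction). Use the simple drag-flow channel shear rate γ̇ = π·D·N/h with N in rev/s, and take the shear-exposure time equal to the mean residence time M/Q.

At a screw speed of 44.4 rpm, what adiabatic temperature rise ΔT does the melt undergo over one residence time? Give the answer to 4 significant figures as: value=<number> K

value=67.82 K

Throughput in SI: Q_s = 39.7 kg/h ÷ 3600 s/h = 0.0110278 kg/s
t_res = M / Q_s = 6.93 / 0.0110278 = 628.413 s
Convert to SI: D = 0.1045 m, h = 0.00865 m, N = 44.4/60 = 0.74 rev/s
Shear rate: γ̇ = πDN/h = π·0.1045·0.74/0.00865 = 28.0855 s⁻¹
ΔT = η·γ̇²·t_res / (ρ·cp) = 373 · (28.0855)² · 628.413 / (1370 · 1990) = 67.8178 K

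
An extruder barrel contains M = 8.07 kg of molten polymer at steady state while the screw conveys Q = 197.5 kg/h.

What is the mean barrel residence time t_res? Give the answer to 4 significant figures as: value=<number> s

Convert throughput: Q = 197.5 kg/h = 197.5/3600 = 0.0548611 kg/s
t_res = M / Q_s = 8.07 ÷ 0.0548611 = 147.099 s

value=147.1 s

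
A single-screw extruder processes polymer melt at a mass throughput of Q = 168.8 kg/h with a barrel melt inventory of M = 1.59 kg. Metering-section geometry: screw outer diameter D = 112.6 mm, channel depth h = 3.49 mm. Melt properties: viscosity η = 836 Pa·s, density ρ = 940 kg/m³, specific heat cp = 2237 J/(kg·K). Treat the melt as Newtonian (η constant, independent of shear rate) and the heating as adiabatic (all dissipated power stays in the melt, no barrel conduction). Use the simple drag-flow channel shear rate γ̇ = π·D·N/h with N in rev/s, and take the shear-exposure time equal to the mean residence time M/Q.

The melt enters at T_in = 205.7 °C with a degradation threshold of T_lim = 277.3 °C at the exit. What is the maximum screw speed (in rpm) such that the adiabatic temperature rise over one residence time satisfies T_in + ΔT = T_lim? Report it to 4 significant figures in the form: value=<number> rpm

value=43.14 rpm

Throughput in SI: Q_s = 168.8 kg/h ÷ 3600 s/h = 0.0468889 kg/s
Mean residence time: t_res = M/Q_s = 1.59 kg / 0.0468889 kg/s = 33.91 s
Convert to metres: D = 0.1126 m, h = 0.00349 m
Allowable rise: ΔT_a = T_lim − T_in = 277.3 − 205.7 = 71.6 K
γ̇_max² = ΔT_a·ρ·cp/(η·t_res) = 71.6·940·2237/(836·33.91) = 5310.96 s⁻²
Take the square root: γ̇_max = √(5310.96) = 72.8764 s⁻¹
Solve γ̇ = πDN/h for N: N_max = γ̇_max·h/(π·D) = 72.8764 × 0.00349 / (π × 0.1126) = 0.718992 rev/s = 43.1395 rpm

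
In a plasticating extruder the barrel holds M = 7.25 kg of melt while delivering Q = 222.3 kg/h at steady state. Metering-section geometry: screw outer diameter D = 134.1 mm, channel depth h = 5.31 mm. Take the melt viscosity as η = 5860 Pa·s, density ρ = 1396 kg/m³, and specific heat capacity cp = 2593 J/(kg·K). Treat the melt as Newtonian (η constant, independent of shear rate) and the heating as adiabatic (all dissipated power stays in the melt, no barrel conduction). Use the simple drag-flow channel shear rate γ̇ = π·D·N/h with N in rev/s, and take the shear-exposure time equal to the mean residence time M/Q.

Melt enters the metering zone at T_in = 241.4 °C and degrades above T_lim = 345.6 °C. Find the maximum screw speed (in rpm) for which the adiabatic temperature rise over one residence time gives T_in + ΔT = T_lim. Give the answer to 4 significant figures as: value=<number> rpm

value=17.71 rpm

Throughput in SI: Q_s = 222.3 kg/h ÷ 3600 s/h = 0.06175 kg/s
t_res = M / Q_s = 7.25 ÷ 0.06175 = 117.409 s
Geometry in SI: D = 134.1 mm → 0.1341 m, h = 5.31 mm → 0.00531 m
ΔT_a = T_lim − T_in = 345.6 °C − 241.4 °C = 104.2 K
Invert ΔT = ηγ̇²t_res/(ρcp) for γ̇: γ̇_max² = ΔT_a ρ cp / (η t_res) = 104.2·1396·2593 / (5860·117.409) = 548.223 s⁻²
Take the square root: γ̇_max = √(548.223) = 23.4142 s⁻¹
Solve γ̇ = πDN/h for N: N_max = γ̇_max·h/(π·D) = 23.4142 × 0.00531 / (π × 0.1341) = 0.295117 rev/s = 17.707 rpm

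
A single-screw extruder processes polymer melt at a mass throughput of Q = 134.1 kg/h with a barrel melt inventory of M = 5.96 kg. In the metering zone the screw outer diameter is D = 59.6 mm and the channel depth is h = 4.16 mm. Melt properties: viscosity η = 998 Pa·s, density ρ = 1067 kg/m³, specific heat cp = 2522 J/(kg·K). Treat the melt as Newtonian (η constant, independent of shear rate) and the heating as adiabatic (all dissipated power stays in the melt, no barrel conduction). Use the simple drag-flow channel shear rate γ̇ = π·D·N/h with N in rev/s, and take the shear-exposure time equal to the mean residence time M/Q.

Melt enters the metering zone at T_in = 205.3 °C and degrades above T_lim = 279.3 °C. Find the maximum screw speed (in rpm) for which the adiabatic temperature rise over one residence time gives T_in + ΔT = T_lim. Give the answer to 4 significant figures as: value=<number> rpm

value=47.08 rpm

Q_s = Q / 3600 = 134.1 / 3600 = 0.03725 kg/s
t_res = M / Q_s = 5.96 ÷ 0.03725 = 160 s
Convert to metres: D = 0.0596 m, h = 0.00416 m
ΔT_a = T_lim − T_in = 279.3 °C − 205.3 °C = 74 K
γ̇_max² = ΔT_a·ρ·cp / (η·t_res) = [74 × 1067 × 2522] / [998 × 160] = 1247.07 s⁻²
γ̇_max = sqrt(1247.07) = 35.3139 s⁻¹
N_max = γ̇_max h / (πD) = 35.3139·0.00416/(π·0.0596) = 0.78459 rev/s → ×60 = 47.0754 rpm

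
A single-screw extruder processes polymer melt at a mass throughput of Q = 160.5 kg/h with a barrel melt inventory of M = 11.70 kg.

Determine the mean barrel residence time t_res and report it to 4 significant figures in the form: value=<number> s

value=262.4 s

Throughput in SI: Q_s = 160.5 kg/h ÷ 3600 s/h = 0.0445833 kg/s
Mean residence time: t_res = M/Q_s = 11.70 kg / 0.0445833 kg/s = 262.43 s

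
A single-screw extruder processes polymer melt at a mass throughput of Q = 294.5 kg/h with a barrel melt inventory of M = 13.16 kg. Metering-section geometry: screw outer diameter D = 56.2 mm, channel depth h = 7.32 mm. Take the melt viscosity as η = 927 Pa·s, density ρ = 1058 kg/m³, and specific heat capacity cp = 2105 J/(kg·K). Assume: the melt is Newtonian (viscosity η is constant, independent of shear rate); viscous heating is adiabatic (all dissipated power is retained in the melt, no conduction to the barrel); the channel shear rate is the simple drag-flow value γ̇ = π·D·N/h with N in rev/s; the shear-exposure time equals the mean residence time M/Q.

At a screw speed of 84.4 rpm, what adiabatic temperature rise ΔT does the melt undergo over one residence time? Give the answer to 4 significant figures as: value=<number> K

value=77.08 K

Throughput in SI: Q_s = 294.5 kg/h ÷ 3600 s/h = 0.0818056 kg/s
Mean residence time: t_res = M/Q_s = 13.16 kg / 0.0818056 kg/s = 160.869 s
Geometry in metres: D = 56.2 mm → 0.0562 m, h = 7.32 mm → 0.00732 m; screw speed N = 84.4 rpm = 1.40667 rev/s
γ̇ = π D N / h = (π)(0.0562)(1.40667) / 0.00732 = 33.9286 s⁻¹
Adiabatic rise: ΔT = η γ̇² t_res / (ρ cp) = 927·(33.9286)²·160.869 / (1058·2105) = 77.0811 K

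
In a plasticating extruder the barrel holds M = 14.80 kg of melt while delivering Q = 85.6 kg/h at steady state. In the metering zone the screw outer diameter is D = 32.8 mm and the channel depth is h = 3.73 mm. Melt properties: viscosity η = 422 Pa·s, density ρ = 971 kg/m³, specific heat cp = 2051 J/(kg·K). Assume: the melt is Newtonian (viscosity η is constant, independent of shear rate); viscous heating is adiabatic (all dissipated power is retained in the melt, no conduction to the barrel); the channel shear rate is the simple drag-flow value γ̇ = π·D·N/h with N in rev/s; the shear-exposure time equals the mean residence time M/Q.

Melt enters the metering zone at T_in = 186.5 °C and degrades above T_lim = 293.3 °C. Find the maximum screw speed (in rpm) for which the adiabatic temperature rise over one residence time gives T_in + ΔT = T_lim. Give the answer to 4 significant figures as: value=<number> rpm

Convert throughput: Q = 85.6 kg/h = 85.6/3600 = 0.0237778 kg/s
t_res = M / Q_s = 14.80 / 0.0237778 = 622.43 s
Convert to metres: D = 0.0328 m, h = 0.00373 m
ΔT_a = T_lim − T_in = 293.3 − 186.5 = 106.8 K
Invert ΔT = ηγ̇²t_res/(ρcp) for γ̇: γ̇_max² = ΔT_a ρ cp / (η t_res) = 106.8·971·2051 / (422·622.43) = 809.754 s⁻²
γ̇_max = sqrt(809.754) = 28.4562 s⁻¹
N_max = γ̇_max h / (πD) = 28.4562·0.00373/(π·0.0328) = 1.03006 rev/s → ×60 = 61.8035 rpm

value=61.80 rpm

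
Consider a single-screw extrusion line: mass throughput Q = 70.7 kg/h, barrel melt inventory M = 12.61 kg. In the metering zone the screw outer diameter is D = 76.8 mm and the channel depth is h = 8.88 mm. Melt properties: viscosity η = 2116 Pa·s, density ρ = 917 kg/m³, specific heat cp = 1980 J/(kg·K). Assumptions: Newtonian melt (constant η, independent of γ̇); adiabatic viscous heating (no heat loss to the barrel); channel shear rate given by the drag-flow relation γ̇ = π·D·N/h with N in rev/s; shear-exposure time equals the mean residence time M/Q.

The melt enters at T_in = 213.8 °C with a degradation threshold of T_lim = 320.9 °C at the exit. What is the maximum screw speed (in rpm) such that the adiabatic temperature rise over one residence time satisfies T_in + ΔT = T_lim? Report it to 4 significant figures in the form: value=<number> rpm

value=26.42 rpm

Q_s = Q / 3600 = 70.7 / 3600 = 0.0196389 kg/s
Mean residence time: t_res = M/Q_s = 12.61 kg / 0.0196389 kg/s = 642.093 s
Convert to metres: D = 0.0768 m, h = 0.00888 m
ΔT_a = T_lim − T_in = 320.9 °C − 213.8 °C = 107.1 K
γ̇_max² = ΔT_a·ρ·cp/(η·t_res) = 107.1·917·1980/(2116·642.093) = 143.123 s⁻²
Take the square root: γ̇_max = √(143.123) = 11.9634 s⁻¹
Solve γ̇ = πDN/h for N: N_max = γ̇_max·h/(π·D) = 11.9634 × 0.00888 / (π × 0.0768) = 0.440308 rev/s = 26.4185 rpm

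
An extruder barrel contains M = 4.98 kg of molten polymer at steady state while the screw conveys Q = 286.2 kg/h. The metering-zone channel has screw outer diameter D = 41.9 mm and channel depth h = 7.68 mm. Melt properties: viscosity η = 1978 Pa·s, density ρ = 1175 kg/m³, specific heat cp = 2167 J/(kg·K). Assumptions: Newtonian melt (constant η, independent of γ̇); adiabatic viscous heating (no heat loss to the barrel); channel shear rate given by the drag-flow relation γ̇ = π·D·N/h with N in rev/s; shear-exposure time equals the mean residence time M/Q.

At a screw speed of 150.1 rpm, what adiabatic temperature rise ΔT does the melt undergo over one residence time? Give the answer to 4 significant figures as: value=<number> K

value=89.47 K

Convert throughput: Q = 286.2 kg/h = 286.2/3600 = 0.0795 kg/s
t_res = M / Q_s = 4.98 ÷ 0.0795 = 62.6415 s
D = 41.9 mm = 0.0419 m;  h = 7.68 mm = 0.00768 m;  N = 150.1 rpm / 60 = 2.50167 rev/s
Shear rate: γ̇ = πDN/h = π·0.0419·2.50167/0.00768 = 42.8778 s⁻¹
ΔT = η·γ̇²·t_res/(ρ·cp) = [1978 × 42.8778² × 62.6415] / [1175 × 2167] = 89.4656 K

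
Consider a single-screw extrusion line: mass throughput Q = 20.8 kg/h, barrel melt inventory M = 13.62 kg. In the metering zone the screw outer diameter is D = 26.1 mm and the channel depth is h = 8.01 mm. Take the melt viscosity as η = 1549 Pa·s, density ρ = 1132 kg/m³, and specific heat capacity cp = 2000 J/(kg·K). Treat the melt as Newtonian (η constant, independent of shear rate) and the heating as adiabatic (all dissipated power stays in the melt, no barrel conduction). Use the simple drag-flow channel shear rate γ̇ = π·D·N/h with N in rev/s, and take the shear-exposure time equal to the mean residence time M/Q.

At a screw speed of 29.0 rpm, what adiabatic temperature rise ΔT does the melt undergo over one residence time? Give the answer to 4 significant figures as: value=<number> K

Q_s = Q / 3600 = 20.8 / 3600 = 0.00577778 kg/s
t_res = M / Q_s = 13.62 / 0.00577778 = 2357.31 s
Geometry in metres: D = 26.1 mm → 0.0261 m, h = 8.01 mm → 0.00801 m; screw speed N = 29.0 rpm = 0.483333 rev/s
γ̇ = π·D·N / h = π · 0.0261 · 0.483333 / 0.00801 = 4.94771 s⁻¹
Adiabatic rise: ΔT = η γ̇² t_res / (ρ cp) = 1549·(4.94771)²·2357.31 / (1132·2000) = 39.4821 K

value=39.48 K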